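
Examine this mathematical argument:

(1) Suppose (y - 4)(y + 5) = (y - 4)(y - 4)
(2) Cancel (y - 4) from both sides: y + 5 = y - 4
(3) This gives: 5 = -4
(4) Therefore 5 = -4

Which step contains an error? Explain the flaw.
Step 2: Cancel (y - 4) from both sides: y + 5 = y - 4

Step 2 cancels (y - 4) from both sides. This is only valid if (y - 4) ≠ 0, i.e., y ≠ 4. When y = 4, both sides equal zero regardless of the other factors. The correct approach requires considering y = 4 as a separate case.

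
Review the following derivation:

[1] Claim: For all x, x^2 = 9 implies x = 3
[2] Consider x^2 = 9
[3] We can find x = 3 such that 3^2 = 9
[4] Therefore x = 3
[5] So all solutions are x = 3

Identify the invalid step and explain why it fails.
Step 4: Therefore x = 3

Step 4 incorrectly concludes that x = 3 is the only solution. The proof shows that x = 3 is A solution (existence), but does not show it is the ONLY solution (uniqueness). In fact, x = -3 is also a solution since (-3)^2 = 9. Finding one solution doesn't prove there are no others.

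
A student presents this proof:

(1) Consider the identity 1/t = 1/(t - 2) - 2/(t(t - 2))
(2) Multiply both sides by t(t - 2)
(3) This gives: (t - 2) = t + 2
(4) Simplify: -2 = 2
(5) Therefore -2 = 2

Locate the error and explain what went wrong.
Step 3: This gives: (t - 2) = t + 2

Step 3 makes a sign error when clearing denominators. Multiplying -2/(t(t - 2)) by t(t - 2) gives -2, not +2. The correct result is (t - 2) = t - 2, which is trivially true, not (t - 2) = t + 2. (Step 1 is a valid identity: 1/(t - 2) - 2/(t(t - 2)) = (t - 2)/(t(t - 2)) = 1/t.)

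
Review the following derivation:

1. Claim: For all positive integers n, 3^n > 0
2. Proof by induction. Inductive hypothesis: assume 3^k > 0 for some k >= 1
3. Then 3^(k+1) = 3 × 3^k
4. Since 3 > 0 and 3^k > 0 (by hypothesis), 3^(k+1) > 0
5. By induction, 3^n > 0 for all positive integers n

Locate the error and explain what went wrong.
Step 5: By induction, 3^n > 0 for all positive integers n

Step 5 concludes the proof by induction, but no base case was ever established. A valid induction proof requires: (1) a base case proving 3^1 > 0, and (2) an inductive step showing IF 3^k > 0 THEN 3^(k+1) > 0. Steps 2-4 correctly establish the inductive step, but without the base case the conclusion in step 5 does not follow.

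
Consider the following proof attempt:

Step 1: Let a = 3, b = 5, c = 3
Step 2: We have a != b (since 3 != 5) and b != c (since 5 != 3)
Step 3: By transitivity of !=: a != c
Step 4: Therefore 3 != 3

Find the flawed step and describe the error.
Step 3: By transitivity of !=: a != c

Step 3 incorrectly applies transitivity to the '!=' relation. Transitivity states: if a R b and b R c, then a R c. However, '!=' is not transitive. Counterexample: 3 != 5 and 5 != 3, but 3 = 3 (both equal 3). Transitivity holds for relations like <, <=, =, but not for !=.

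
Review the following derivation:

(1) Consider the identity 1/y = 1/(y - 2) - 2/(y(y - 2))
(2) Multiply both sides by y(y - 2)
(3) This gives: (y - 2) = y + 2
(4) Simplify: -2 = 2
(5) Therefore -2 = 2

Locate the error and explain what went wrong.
Step 3: This gives: (y - 2) = y + 2

Step 3 makes a sign error when clearing denominators. Multiplying -2/(y(y - 2)) by y(y - 2) gives -2, not +2. The correct result is (y - 2) = y - 2, which is trivially true, not (y - 2) = y + 2. (Step 1 is a valid identity: 1/(y - 2) - 2/(y(y - 2)) = (y - 2)/(y(y - 2)) = 1/y.)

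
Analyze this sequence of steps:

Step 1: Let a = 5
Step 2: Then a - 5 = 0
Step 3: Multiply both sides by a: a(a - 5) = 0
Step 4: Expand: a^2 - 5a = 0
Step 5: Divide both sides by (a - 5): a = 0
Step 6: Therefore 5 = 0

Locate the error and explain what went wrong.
Step 5: Divide both sides by (a - 5): a = 0

Step 5 divides both sides by (a - 5). However, since a = 5, we have (a - 5) = 0. Division by zero is undefined, making this step invalid.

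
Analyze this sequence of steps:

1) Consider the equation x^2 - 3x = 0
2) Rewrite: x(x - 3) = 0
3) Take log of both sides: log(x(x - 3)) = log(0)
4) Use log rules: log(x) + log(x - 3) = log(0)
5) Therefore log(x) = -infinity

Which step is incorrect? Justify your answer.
Step 3: Take log of both sides: log(x(x - 3)) = log(0)

Step 3 takes the logarithm of both sides, resulting in log(0) on the right side. The logarithm is only defined for positive numbers; log(0) is undefined (approaches negative infinity). This operation is invalid.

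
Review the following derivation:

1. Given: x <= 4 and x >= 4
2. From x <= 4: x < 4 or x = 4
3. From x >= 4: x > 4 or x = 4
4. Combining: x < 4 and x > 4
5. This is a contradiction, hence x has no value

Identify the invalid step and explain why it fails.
Step 4: Combining: x < 4 and x > 4

Step 4 incorrectly combines the conditions. From x <= 4 and x >= 4, the intersection is x = 4. The error treats the 'or' cases as 'and' requirements. The correct conclusion is that x = 4 is the unique solution, not that no solution exists.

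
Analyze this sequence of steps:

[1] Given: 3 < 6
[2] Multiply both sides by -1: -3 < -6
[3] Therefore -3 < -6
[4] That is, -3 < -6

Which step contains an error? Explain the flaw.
Step 2: Multiply both sides by -1: -3 < -6

Step 2 multiplies both sides by -1 but fails to reverse the inequality sign. When multiplying (or dividing) an inequality by a negative number, the direction must be reversed. Since 3 < 6, we should get -3 > -6, i.e., -3 > -6.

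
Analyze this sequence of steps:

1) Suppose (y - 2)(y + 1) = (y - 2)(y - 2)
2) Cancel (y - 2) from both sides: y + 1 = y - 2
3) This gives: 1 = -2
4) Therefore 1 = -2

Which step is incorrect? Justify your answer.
Step 2: Cancel (y - 2) from both sides: y + 1 = y - 2

Step 2 cancels (y - 2) from both sides. This is only valid if (y - 2) ≠ 0, i.e., y ≠ 2. When y = 2, both sides equal zero regardless of the other factors. The correct approach requires considering y = 2 as a separate case.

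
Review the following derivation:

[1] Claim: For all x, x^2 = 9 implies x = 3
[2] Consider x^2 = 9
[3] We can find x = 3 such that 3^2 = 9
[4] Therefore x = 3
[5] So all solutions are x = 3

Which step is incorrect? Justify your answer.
Step 4: Therefore x = 3

Step 4 incorrectly concludes that x = 3 is the only solution. The proof shows that x = 3 is A solution (existence), but does not show it is the ONLY solution (uniqueness). In fact, x = -3 is also a solution since (-3)^2 = 9. Finding one solution doesn't prove there are no others.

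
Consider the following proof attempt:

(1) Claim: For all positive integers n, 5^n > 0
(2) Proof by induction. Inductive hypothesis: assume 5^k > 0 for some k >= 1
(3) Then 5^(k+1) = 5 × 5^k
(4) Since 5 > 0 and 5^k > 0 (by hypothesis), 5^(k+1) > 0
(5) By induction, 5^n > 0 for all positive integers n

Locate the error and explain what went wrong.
Step 5: By induction, 5^n > 0 for all positive integers n

Step 5 concludes the proof by induction, but no base case was ever established. A valid induction proof requires: (1) a base case proving 5^1 > 0, and (2) an inductive step showing IF 5^k > 0 THEN 5^(k+1) > 0. Steps 2-4 correctly establish the inductive step, but without the base case the conclusion in step 5 does not follow.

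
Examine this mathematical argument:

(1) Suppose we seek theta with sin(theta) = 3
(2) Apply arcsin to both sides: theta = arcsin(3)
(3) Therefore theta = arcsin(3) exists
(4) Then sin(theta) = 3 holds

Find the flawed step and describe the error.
Step 2: Apply arcsin to both sides: theta = arcsin(3)

Step 2 applies arcsin to 3. However, arcsin(x) is only defined for x in [-1, 1] because sin(theta) can only produce values in that range. Since |3| > 1, arcsin(3) is undefined. There is no angle whose sine equals 3.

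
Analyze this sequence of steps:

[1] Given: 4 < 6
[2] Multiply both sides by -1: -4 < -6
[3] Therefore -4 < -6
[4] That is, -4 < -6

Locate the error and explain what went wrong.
Step 2: Multiply both sides by -1: -4 < -6

Step 2 multiplies both sides by -1 but fails to reverse the inequality sign. When multiplying (or dividing) an inequality by a negative number, the direction must be reversed. Since 4 < 6, we should get -4 > -6, i.e., -4 > -6.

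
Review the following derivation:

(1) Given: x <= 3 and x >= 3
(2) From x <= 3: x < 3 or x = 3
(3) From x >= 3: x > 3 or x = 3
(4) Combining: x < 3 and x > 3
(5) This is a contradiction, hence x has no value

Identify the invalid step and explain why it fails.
Step 4: Combining: x < 3 and x > 3

Step 4 incorrectly combines the conditions. From x <= 3 and x >= 3, the intersection is x = 3. The error treats the 'or' cases as 'and' requirements. The correct conclusion is that x = 3 is the unique solution, not that no solution exists.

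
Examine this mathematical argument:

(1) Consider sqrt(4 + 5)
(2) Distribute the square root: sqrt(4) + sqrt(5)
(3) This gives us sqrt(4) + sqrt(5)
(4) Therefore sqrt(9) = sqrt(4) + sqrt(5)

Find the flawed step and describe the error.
Step 2: Distribute the square root: sqrt(4) + sqrt(5)

Step 2 incorrectly 'distributes' the square root over addition. The square root function does not distribute: sqrt(a + b) ≠ sqrt(a) + sqrt(b). In fact, sqrt(4 + 5) = sqrt(9) ≈ 3.0000, while sqrt(4) + sqrt(5) ≈ 4.2361.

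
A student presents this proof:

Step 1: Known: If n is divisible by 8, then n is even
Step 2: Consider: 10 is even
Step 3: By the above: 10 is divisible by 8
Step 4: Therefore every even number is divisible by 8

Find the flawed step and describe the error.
Step 3: By the above: 10 is divisible by 8

Step 3 commits the fallacy of affirming the consequent. The known fact 'divisible by 8 → even' does NOT imply 'even → divisible by 8'. That would be the converse, which is false. For example, 10 is even but 10 ÷ 8 = 1.25, which is not an integer.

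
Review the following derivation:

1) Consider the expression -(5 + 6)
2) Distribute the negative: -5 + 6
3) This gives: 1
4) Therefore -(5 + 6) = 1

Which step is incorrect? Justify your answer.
Step 2: Distribute the negative: -5 + 6

Step 2 incorrectly distributes the negative sign. The correct distribution is -(5 + 6) = -5 - 6 = -11. The negative must be applied to both terms, not just the first. The error treats -(5 + 6) as -5 + 6, which equals 1 instead of -11.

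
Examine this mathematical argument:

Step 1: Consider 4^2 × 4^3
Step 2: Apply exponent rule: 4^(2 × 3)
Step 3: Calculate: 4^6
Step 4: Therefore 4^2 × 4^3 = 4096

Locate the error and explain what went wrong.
Step 2: Apply exponent rule: 4^(2 × 3)

Step 2 incorrectly states that a^b × a^c = a^(b×c). The correct rule is a^b × a^c = a^(b+c). The actual value is 4^2 × 4^3 = 4^5 = 1024, not 4^6 = 4096.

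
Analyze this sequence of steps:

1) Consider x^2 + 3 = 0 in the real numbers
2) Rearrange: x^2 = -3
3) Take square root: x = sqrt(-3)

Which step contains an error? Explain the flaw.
Step 3: Take square root: x = sqrt(-3)

Step 3 takes the square root of -3, which is negative. In the real number system, the square root of a negative number is undefined. The equation x^2 + 3 = 0 has no real solutions. Square roots of negative numbers only exist in the complex numbers.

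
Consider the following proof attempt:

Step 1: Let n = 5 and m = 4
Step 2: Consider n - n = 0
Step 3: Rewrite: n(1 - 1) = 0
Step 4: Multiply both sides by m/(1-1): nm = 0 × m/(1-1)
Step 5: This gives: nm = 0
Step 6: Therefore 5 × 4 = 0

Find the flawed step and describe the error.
Step 4: Multiply both sides by m/(1-1): nm = 0 × m/(1-1)

Step 4 multiplies both sides by m/(1-1). However, 1-1 = 0, so this is multiplication by m/0, which is undefined. We cannot multiply by an undefined expression.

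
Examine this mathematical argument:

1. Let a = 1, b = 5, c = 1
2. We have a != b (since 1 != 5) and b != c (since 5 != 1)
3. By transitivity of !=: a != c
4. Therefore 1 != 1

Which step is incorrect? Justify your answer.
Step 3: By transitivity of !=: a != c

Step 3 incorrectly applies transitivity to the '!=' relation. Transitivity states: if a R b and b R c, then a R c. However, '!=' is not transitive. Counterexample: 1 != 5 and 5 != 1, but 1 = 1 (both equal 1). Transitivity holds for relations like <, <=, =, but not for !=.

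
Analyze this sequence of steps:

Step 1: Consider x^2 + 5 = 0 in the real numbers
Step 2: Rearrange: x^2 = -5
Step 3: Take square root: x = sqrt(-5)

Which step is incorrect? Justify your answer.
Step 3: Take square root: x = sqrt(-5)

Step 3 takes the square root of -5, which is negative. In the real number system, the square root of a negative number is undefined. The equation x^2 + 5 = 0 has no real solutions. Square roots of negative numbers only exist in the complex numbers.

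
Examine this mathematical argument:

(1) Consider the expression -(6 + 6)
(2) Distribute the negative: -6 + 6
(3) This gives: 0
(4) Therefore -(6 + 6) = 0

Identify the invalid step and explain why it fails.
Step 2: Distribute the negative: -6 + 6

Step 2 incorrectly distributes the negative sign. The correct distribution is -(6 + 6) = -6 - 6 = -12. The negative must be applied to both terms, not just the first. The error treats -(6 + 6) as -6 + 6, which equals 0 instead of -12.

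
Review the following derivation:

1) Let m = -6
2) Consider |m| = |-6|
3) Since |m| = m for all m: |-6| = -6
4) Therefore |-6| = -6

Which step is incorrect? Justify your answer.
Step 3: Since |m| = m for all m: |-6| = -6

Step 3 incorrectly states that |m| = m for all m. The correct definition is |m| = m when m >= 0, and |m| = -m when m < 0. Since -6 < 0, we have |-6| = -(-6) = 6, not -6.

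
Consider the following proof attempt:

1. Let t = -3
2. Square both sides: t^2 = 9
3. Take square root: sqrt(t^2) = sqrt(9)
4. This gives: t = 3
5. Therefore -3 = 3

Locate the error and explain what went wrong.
Step 4: This gives: t = 3

Step 4 incorrectly states that sqrt(t^2) = t. The correct identity is sqrt(t^2) = |t|. Since t = -3 < 0, we have sqrt(t^2) = |-3| = 3, not t = -3.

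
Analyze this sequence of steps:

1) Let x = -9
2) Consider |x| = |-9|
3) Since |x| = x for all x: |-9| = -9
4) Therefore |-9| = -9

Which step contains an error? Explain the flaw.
Step 3: Since |x| = x for all x: |-9| = -9

Step 3 incorrectly states that |x| = x for all x. The correct definition is |x| = x when x >= 0, and |x| = -x when x < 0. Since -9 < 0, we have |-9| = -(-9) = 9, not -9.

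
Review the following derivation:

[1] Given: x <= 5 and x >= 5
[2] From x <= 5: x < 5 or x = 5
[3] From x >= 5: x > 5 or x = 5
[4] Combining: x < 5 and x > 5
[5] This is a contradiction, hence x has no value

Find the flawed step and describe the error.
Step 4: Combining: x < 5 and x > 5

Step 4 incorrectly combines the conditions. From x <= 5 and x >= 5, the intersection is x = 5. The error treats the 'or' cases as 'and' requirements. The correct conclusion is that x = 5 is the unique solution, not that no solution exists.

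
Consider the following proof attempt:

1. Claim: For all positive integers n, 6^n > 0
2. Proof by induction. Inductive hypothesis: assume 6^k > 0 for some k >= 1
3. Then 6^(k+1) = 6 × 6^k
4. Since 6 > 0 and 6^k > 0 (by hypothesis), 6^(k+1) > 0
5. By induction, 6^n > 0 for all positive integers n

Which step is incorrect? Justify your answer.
Step 5: By induction, 6^n > 0 for all positive integers n

Step 5 concludes the proof by induction, but no base case was ever established. A valid induction proof requires: (1) a base case proving 6^1 > 0, and (2) an inductive step showing IF 6^k > 0 THEN 6^(k+1) > 0. Steps 2-4 correctly establish the inductive step, but without the base case the conclusion in step 5 does not follow.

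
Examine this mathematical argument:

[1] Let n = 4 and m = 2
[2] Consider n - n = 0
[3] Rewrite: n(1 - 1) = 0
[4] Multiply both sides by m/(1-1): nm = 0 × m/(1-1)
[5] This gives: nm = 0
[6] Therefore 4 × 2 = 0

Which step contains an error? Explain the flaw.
Step 4: Multiply both sides by m/(1-1): nm = 0 × m/(1-1)

Step 4 multiplies both sides by m/(1-1). However, 1-1 = 0, so this is multiplication by m/0, which is undefined. We cannot multiply by an undefined expression.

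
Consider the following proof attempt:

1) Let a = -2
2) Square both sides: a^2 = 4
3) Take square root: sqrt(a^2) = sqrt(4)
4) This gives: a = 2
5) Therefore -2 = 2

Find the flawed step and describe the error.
Step 4: This gives: a = 2

Step 4 incorrectly states that sqrt(a^2) = a. The correct identity is sqrt(a^2) = |a|. Since a = -2 < 0, we have sqrt(a^2) = |-2| = 2, not a = -2.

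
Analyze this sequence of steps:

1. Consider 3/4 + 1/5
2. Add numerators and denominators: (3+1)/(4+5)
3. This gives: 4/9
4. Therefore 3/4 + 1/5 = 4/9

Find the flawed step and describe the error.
Step 2: Add numerators and denominators: (3+1)/(4+5)

Step 2 incorrectly adds fractions by separately adding numerators and denominators. This is wrong. The correct method requires a common denominator: 3/4 + 1/5 = (3×5 + 1×4)/(4×5) = 19/20 = 19/20. The method used gives 4/9, which is different.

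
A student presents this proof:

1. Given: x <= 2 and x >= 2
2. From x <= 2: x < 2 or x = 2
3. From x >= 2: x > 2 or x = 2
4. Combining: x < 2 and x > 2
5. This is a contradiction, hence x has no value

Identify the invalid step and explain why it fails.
Step 4: Combining: x < 2 and x > 2

Step 4 incorrectly combines the conditions. From x <= 2 and x >= 2, the intersection is x = 2. The error treats the 'or' cases as 'and' requirements. The correct conclusion is that x = 2 is the unique solution, not that no solution exists.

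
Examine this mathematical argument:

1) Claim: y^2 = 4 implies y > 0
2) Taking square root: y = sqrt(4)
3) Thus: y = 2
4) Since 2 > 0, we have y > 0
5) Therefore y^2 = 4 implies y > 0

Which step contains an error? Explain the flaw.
Step 2: Taking square root: y = sqrt(4)

Step 2 takes the square root and assumes the positive root only. The equation y^2 = 4 actually has two solutions: y = 2 and y = -2. The proof silently assumes y > 0 without justification, then uses this assumption to conclude y > 0, which is circular. The counterexample y = -2 shows the claim is false.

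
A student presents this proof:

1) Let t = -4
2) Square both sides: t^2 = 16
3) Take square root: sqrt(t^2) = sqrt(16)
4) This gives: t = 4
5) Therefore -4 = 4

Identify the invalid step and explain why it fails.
Step 4: This gives: t = 4

Step 4 incorrectly states that sqrt(t^2) = t. The correct identity is sqrt(t^2) = |t|. Since t = -4 < 0, we have sqrt(t^2) = |-4| = 4, not t = -4.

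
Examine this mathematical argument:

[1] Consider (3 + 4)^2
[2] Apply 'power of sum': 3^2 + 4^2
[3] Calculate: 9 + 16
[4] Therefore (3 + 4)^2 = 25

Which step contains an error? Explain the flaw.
Step 2: Apply 'power of sum': 3^2 + 4^2

Step 2 incorrectly applies a non-existent rule '(a+b)^n = a^n + b^n'. This is false in general. The correct expansion uses the binomial theorem. The actual value is (3 + 4)^2 = 7^2 = 49, not 25.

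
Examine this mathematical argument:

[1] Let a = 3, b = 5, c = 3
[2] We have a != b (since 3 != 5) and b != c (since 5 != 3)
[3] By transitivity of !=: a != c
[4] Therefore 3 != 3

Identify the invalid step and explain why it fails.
Step 3: By transitivity of !=: a != c

Step 3 incorrectly applies transitivity to the '!=' relation. Transitivity states: if a R b and b R c, then a R c. However, '!=' is not transitive. Counterexample: 3 != 5 and 5 != 3, but 3 = 3 (both equal 3). Transitivity holds for relations like <, <=, =, but not for !=.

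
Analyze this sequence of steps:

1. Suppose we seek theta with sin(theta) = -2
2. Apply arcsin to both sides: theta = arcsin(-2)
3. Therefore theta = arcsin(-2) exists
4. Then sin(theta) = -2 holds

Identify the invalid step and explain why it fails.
Step 2: Apply arcsin to both sides: theta = arcsin(-2)

Step 2 applies arcsin to -2. However, arcsin(x) is only defined for x in [-1, 1] because sin(theta) can only produce values in that range. Since |-2| > 1, arcsin(-2) is undefined. There is no angle whose sine equals -2.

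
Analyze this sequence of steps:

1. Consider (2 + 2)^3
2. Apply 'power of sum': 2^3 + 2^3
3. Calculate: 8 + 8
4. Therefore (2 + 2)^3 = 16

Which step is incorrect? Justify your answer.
Step 2: Apply 'power of sum': 2^3 + 2^3

Step 2 incorrectly applies a non-existent rule '(a+b)^n = a^n + b^n'. This is false in general. The correct expansion uses the binomial theorem. The actual value is (2 + 2)^3 = 4^3 = 64, not 16.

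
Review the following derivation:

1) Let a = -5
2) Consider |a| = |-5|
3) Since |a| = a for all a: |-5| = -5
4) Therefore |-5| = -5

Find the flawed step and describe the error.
Step 3: Since |a| = a for all a: |-5| = -5

Step 3 incorrectly states that |a| = a for all a. The correct definition is |a| = a when a >= 0, and |a| = -a when a < 0. Since -5 < 0, we have |-5| = -(-5) = 5, not -5.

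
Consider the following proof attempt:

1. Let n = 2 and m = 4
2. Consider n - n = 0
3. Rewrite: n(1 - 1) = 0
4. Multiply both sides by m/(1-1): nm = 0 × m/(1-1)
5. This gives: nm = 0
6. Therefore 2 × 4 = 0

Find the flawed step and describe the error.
Step 4: Multiply both sides by m/(1-1): nm = 0 × m/(1-1)

Step 4 multiplies both sides by m/(1-1). However, 1-1 = 0, so this is multiplication by m/0, which is undefined. We cannot multiply by an undefined expression.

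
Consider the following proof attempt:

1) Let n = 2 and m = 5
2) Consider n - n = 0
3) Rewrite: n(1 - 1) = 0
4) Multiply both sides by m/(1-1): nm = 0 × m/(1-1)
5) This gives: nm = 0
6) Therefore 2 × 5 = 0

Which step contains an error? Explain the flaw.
Step 4: Multiply both sides by m/(1-1): nm = 0 × m/(1-1)

Step 4 multiplies both sides by m/(1-1). However, 1-1 = 0, so this is multiplication by m/0, which is undefined. We cannot multiply by an undefined expression.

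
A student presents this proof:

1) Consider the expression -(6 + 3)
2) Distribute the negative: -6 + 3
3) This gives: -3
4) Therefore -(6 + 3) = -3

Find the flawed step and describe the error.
Step 2: Distribute the negative: -6 + 3

Step 2 incorrectly distributes the negative sign. The correct distribution is -(6 + 3) = -6 - 3 = -9. The negative must be applied to both terms, not just the first. The error treats -(6 + 3) as -6 + 3, which equals -3 instead of -9.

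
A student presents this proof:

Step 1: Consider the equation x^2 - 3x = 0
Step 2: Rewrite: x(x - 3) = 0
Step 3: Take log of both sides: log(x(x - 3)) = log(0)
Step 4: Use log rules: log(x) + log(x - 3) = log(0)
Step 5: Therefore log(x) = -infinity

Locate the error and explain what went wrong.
Step 3: Take log of both sides: log(x(x - 3)) = log(0)

Step 3 takes the logarithm of both sides, resulting in log(0) on the right side. The logarithm is only defined for positive numbers; log(0) is undefined (approaches negative infinity). This operation is invalid.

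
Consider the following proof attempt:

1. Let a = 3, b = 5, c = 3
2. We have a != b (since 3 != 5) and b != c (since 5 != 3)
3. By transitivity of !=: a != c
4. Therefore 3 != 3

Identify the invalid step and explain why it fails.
Step 3: By transitivity of !=: a != c

Step 3 incorrectly applies transitivity to the '!=' relation. Transitivity states: if a R b and b R c, then a R c. However, '!=' is not transitive. Counterexample: 3 != 5 and 5 != 3, but 3 = 3 (both equal 3). Transitivity holds for relations like <, <=, =, but not for !=.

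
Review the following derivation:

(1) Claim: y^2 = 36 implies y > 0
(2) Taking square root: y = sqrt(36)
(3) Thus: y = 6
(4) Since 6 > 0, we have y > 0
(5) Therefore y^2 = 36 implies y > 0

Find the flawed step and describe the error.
Step 2: Taking square root: y = sqrt(36)

Step 2 takes the square root and assumes the positive root only. The equation y^2 = 36 actually has two solutions: y = 6 and y = -6. The proof silently assumes y > 0 without justification, then uses this assumption to conclude y > 0, which is circular. The counterexample y = -6 shows the claim is false.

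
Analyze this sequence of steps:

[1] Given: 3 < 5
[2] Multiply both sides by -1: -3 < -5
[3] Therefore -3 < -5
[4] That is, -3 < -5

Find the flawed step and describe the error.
Step 2: Multiply both sides by -1: -3 < -5

Step 2 multiplies both sides by -1 but fails to reverse the inequality sign. When multiplying (or dividing) an inequality by a negative number, the direction must be reversed. Since 3 < 5, we should get -3 > -5, i.e., -3 > -5.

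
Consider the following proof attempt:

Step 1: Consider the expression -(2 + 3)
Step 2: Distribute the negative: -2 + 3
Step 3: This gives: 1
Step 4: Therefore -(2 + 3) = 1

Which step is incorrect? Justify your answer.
Step 2: Distribute the negative: -2 + 3

Step 2 incorrectly distributes the negative sign. The correct distribution is -(2 + 3) = -2 - 3 = -5. The negative must be applied to both terms, not just the first. The error treats -(2 + 3) as -2 + 3, which equals 1 instead of -5.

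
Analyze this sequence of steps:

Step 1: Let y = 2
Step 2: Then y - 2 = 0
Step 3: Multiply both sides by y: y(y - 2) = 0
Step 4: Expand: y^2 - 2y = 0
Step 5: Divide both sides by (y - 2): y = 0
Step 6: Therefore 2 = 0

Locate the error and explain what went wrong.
Step 5: Divide both sides by (y - 2): y = 0

Step 5 divides both sides by (y - 2). However, since y = 2, we have (y - 2) = 0. Division by zero is undefined, making this step invalid.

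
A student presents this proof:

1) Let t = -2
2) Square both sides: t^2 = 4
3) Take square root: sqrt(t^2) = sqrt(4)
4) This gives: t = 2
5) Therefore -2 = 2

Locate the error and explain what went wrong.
Step 4: This gives: t = 2

Step 4 incorrectly states that sqrt(t^2) = t. The correct identity is sqrt(t^2) = |t|. Since t = -2 < 0, we have sqrt(t^2) = |-2| = 2, not t = -2.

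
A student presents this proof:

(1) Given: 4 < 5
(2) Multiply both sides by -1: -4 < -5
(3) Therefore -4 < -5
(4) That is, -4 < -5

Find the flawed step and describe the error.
Step 2: Multiply both sides by -1: -4 < -5

Step 2 multiplies both sides by -1 but fails to reverse the inequality sign. When multiplying (or dividing) an inequality by a negative number, the direction must be reversed. Since 4 < 5, we should get -4 > -5, i.e., -4 > -5.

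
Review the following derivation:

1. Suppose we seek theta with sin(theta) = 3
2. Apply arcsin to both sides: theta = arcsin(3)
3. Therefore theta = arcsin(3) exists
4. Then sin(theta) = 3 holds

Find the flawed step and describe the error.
Step 2: Apply arcsin to both sides: theta = arcsin(3)

Step 2 applies arcsin to 3. However, arcsin(x) is only defined for x in [-1, 1] because sin(theta) can only produce values in that range. Since |3| > 1, arcsin(3) is undefined. There is no angle whose sine equals 3.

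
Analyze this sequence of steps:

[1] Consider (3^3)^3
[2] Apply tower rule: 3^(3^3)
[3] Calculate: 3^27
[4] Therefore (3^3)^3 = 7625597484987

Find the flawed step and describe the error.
Step 2: Apply tower rule: 3^(3^3)

Step 2 incorrectly states that (a^b)^c = a^(b^c). The correct rule is (a^b)^c = a^(b×c). The actual value is (3^3)^3 = 3^9 = 19683, not 3^27 = 7625597484987.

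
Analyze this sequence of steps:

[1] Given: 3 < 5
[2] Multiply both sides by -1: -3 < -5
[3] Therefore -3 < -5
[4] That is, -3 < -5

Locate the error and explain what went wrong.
Step 2: Multiply both sides by -1: -3 < -5

Step 2 multiplies both sides by -1 but fails to reverse the inequality sign. When multiplying (or dividing) an inequality by a negative number, the direction must be reversed. Since 3 < 5, we should get -3 > -5, i.e., -3 > -5.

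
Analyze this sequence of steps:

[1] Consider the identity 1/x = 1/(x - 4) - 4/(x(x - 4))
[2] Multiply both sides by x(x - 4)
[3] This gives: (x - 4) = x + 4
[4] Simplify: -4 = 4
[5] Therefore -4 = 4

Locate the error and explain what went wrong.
Step 3: This gives: (x - 4) = x + 4

Step 3 makes a sign error when clearing denominators. Multiplying -4/(x(x - 4)) by x(x - 4) gives -4, not +4. The correct result is (x - 4) = x - 4, which is trivially true, not (x - 4) = x + 4. (Step 1 is a valid identity: 1/(x - 4) - 4/(x(x - 4)) = (x - 4)/(x(x - 4)) = 1/x.)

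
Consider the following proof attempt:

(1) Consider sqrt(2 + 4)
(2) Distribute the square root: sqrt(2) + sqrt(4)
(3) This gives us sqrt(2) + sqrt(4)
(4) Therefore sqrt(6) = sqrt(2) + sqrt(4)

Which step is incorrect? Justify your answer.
Step 2: Distribute the square root: sqrt(2) + sqrt(4)

Step 2 incorrectly 'distributes' the square root over addition. The square root function does not distribute: sqrt(a + b) ≠ sqrt(a) + sqrt(b). In fact, sqrt(2 + 4) = sqrt(6) ≈ 2.4495, while sqrt(2) + sqrt(4) ≈ 3.4142.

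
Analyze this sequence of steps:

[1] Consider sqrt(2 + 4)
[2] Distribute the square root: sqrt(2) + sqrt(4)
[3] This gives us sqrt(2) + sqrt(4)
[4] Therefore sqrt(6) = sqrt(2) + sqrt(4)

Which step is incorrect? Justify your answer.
Step 2: Distribute the square root: sqrt(2) + sqrt(4)

Step 2 incorrectly 'distributes' the square root over addition. The square root function does not distribute: sqrt(a + b) ≠ sqrt(a) + sqrt(b). In fact, sqrt(2 + 4) = sqrt(6) ≈ 2.4495, while sqrt(2) + sqrt(4) ≈ 3.4142.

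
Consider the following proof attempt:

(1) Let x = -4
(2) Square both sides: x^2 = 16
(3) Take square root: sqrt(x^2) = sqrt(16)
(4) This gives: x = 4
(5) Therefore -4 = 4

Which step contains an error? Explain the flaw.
Step 4: This gives: x = 4

Step 4 incorrectly states that sqrt(x^2) = x. The correct identity is sqrt(x^2) = |x|. Since x = -4 < 0, we have sqrt(x^2) = |-4| = 4, not x = -4.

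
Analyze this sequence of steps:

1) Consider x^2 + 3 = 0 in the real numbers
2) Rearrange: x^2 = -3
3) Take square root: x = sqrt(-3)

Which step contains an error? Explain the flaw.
Step 3: Take square root: x = sqrt(-3)

Step 3 takes the square root of -3, which is negative. In the real number system, the square root of a negative number is undefined. The equation x^2 + 3 = 0 has no real solutions. Square roots of negative numbers only exist in the complex numbers.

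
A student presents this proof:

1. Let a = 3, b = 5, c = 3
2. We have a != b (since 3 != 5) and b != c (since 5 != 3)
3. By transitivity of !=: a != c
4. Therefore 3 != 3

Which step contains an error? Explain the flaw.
Step 3: By transitivity of !=: a != c

Step 3 incorrectly applies transitivity to the '!=' relation. Transitivity states: if a R b and b R c, then a R c. However, '!=' is not transitive. Counterexample: 3 != 5 and 5 != 3, but 3 = 3 (both equal 3). Transitivity holds for relations like <, <=, =, but not for !=.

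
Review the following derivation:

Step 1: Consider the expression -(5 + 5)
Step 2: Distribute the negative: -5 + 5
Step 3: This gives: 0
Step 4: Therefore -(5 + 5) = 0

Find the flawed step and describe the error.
Step 2: Distribute the negative: -5 + 5

Step 2 incorrectly distributes the negative sign. The correct distribution is -(5 + 5) = -5 - 5 = -10. The negative must be applied to both terms, not just the first. The error treats -(5 + 5) as -5 + 5, which equals 0 instead of -10.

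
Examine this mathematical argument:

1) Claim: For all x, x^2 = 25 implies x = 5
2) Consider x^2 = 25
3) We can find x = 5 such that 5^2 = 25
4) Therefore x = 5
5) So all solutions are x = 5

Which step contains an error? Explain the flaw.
Step 4: Therefore x = 5

Step 4 incorrectly concludes that x = 5 is the only solution. The proof shows that x = 5 is A solution (existence), but does not show it is the ONLY solution (uniqueness). In fact, x = -5 is also a solution since (-5)^2 = 25. Finding one solution doesn't prove there are no others.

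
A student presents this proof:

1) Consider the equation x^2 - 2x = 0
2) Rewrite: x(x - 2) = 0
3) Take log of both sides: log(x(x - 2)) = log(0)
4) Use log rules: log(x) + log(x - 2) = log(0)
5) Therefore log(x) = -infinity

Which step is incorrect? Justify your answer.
Step 3: Take log of both sides: log(x(x - 2)) = log(0)

Step 3 takes the logarithm of both sides, resulting in log(0) on the right side. The logarithm is only defined for positive numbers; log(0) is undefined (approaches negative infinity). This operation is invalid.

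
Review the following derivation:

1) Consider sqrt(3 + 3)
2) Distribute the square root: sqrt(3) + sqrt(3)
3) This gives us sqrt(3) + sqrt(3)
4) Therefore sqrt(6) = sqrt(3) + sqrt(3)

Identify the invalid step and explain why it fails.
Step 2: Distribute the square root: sqrt(3) + sqrt(3)

Step 2 incorrectly 'distributes' the square root over addition. The square root function does not distribute: sqrt(a + b) ≠ sqrt(a) + sqrt(b). In fact, sqrt(3 + 3) = sqrt(6) ≈ 2.4495, while sqrt(3) + sqrt(3) ≈ 3.4641.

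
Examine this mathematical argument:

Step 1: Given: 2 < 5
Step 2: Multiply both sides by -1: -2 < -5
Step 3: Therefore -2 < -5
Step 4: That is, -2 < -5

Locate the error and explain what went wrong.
Step 2: Multiply both sides by -1: -2 < -5

Step 2 multiplies both sides by -1 but fails to reverse the inequality sign. When multiplying (or dividing) an inequality by a negative number, the direction must be reversed. Since 2 < 5, we should get -2 > -5, i.e., -2 > -5.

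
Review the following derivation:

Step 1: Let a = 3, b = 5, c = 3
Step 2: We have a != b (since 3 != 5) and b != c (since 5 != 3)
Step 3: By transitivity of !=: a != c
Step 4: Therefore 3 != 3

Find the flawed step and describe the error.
Step 3: By transitivity of !=: a != c

Step 3 incorrectly applies transitivity to the '!=' relation. Transitivity states: if a R b and b R c, then a R c. However, '!=' is not transitive. Counterexample: 3 != 5 and 5 != 3, but 3 = 3 (both equal 3). Transitivity holds for relations like <, <=, =, but not for !=.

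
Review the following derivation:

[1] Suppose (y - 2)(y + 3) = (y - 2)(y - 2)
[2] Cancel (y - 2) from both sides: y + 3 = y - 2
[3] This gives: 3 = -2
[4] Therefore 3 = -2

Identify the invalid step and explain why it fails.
Step 2: Cancel (y - 2) from both sides: y + 3 = y - 2

Step 2 cancels (y - 2) from both sides. This is only valid if (y - 2) ≠ 0, i.e., y ≠ 2. When y = 2, both sides equal zero regardless of the other factors. The correct approach requires considering y = 2 as a separate case.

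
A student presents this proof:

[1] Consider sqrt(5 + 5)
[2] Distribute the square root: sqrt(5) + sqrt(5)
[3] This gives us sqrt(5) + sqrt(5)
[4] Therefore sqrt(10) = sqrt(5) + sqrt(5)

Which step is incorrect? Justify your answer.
Step 2: Distribute the square root: sqrt(5) + sqrt(5)

Step 2 incorrectly 'distributes' the square root over addition. The square root function does not distribute: sqrt(a + b) ≠ sqrt(a) + sqrt(b). In fact, sqrt(5 + 5) = sqrt(10) ≈ 3.1623, while sqrt(5) + sqrt(5) ≈ 4.4721.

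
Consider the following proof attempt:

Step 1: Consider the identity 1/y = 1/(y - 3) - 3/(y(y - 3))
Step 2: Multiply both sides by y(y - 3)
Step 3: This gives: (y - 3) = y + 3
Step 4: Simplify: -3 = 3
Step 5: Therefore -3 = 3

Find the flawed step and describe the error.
Step 3: This gives: (y - 3) = y + 3

Step 3 makes a sign error when clearing denominators. Multiplying -3/(y(y - 3)) by y(y - 3) gives -3, not +3. The correct result is (y - 3) = y - 3, which is trivially true, not (y - 3) = y + 3. (Step 1 is a valid identity: 1/(y - 3) - 3/(y(y - 3)) = (y - 3)/(y(y - 3)) = 1/y.)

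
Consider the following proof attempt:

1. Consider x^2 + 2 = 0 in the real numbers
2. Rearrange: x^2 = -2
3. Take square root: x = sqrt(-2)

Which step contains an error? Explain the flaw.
Step 3: Take square root: x = sqrt(-2)

Step 3 takes the square root of -2, which is negative. In the real number system, the square root of a negative number is undefined. The equation x^2 + 2 = 0 has no real solutions. Square roots of negative numbers only exist in the complex numbers.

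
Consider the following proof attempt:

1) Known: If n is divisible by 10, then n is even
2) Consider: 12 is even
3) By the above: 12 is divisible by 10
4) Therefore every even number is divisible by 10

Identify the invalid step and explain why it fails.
Step 3: By the above: 12 is divisible by 10

Step 3 commits the fallacy of affirming the consequent. The known fact 'divisible by 10 → even' does NOT imply 'even → divisible by 10'. That would be the converse, which is false. For example, 12 is even but 12 ÷ 10 = 1.20, which is not an integer.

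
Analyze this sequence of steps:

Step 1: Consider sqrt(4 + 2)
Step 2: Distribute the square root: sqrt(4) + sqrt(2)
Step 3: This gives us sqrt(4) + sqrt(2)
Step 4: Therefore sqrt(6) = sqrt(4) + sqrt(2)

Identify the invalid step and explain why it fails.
Step 2: Distribute the square root: sqrt(4) + sqrt(2)

Step 2 incorrectly 'distributes' the square root over addition. The square root function does not distribute: sqrt(a + b) ≠ sqrt(a) + sqrt(b). In fact, sqrt(4 + 2) = sqrt(6) ≈ 2.4495, while sqrt(4) + sqrt(2) ≈ 3.4142.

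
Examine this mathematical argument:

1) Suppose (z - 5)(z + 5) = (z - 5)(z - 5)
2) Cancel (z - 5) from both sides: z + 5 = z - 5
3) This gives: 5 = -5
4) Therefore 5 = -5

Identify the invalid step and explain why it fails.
Step 2: Cancel (z - 5) from both sides: z + 5 = z - 5

Step 2 cancels (z - 5) from both sides. This is only valid if (z - 5) ≠ 0, i.e., z ≠ 5. When z = 5, both sides equal zero regardless of the other factors. The correct approach requires considering z = 5 as a separate case.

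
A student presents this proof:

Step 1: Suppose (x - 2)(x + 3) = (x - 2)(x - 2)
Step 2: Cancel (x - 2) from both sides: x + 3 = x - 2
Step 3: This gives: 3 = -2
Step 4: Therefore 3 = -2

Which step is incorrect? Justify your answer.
Step 2: Cancel (x - 2) from both sides: x + 3 = x - 2

Step 2 cancels (x - 2) from both sides. This is only valid if (x - 2) ≠ 0, i.e., x ≠ 2. When x = 2, both sides equal zero regardless of the other factors. The correct approach requires considering x = 2 as a separate case.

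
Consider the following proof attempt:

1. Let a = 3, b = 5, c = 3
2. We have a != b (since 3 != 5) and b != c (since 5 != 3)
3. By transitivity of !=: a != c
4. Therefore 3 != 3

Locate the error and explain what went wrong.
Step 3: By transitivity of !=: a != c

Step 3 incorrectly applies transitivity to the '!=' relation. Transitivity states: if a R b and b R c, then a R c. However, '!=' is not transitive. Counterexample: 3 != 5 and 5 != 3, but 3 = 3 (both equal 3). Transitivity holds for relations like <, <=, =, but not for !=.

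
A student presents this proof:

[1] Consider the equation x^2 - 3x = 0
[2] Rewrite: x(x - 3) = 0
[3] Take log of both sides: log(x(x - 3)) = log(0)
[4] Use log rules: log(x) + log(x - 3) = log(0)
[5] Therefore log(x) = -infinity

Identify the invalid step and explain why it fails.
Step 3: Take log of both sides: log(x(x - 3)) = log(0)

Step 3 takes the logarithm of both sides, resulting in log(0) on the right side. The logarithm is only defined for positive numbers; log(0) is undefined (approaches negative infinity). This operation is invalid.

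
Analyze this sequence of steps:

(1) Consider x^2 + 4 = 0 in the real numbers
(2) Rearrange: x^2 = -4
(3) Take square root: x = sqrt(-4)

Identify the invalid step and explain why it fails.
Step 3: Take square root: x = sqrt(-4)

Step 3 takes the square root of -4, which is negative. In the real number system, the square root of a negative number is undefined. The equation x^2 + 4 = 0 has no real solutions. Square roots of negative numbers only exist in the complex numbers.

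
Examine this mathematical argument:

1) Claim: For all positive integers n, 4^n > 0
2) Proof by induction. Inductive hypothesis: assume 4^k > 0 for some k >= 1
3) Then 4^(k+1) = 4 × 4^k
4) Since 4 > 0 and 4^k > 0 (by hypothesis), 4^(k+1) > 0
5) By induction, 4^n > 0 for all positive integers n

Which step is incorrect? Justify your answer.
Step 5: By induction, 4^n > 0 for all positive integers n

Step 5 concludes the proof by induction, but no base case was ever established. A valid induction proof requires: (1) a base case proving 4^1 > 0, and (2) an inductive step showing IF 4^k > 0 THEN 4^(k+1) > 0. Steps 2-4 correctly establish the inductive step, but without the base case the conclusion in step 5 does not follow.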